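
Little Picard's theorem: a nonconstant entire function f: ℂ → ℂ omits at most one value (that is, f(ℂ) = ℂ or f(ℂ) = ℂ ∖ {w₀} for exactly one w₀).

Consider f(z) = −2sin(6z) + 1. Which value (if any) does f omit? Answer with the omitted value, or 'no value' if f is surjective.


Little Picard bounds the complement of f(ℂ) to at most one point.
sin is entire and surjective onto ℂ: for every w ∈ ℂ, sin(ζ) = w has a solution ζ ∈ ℂ (e.g., via the complex inverse arcsin). With ζ = 6z this gives z = ζ/(6). Then -2·sin(6z) takes every value in -2·ℂ = ℂ, and adding 1 is a bijection of ℂ. So f is surjective and omits no value. (Note: only on the real line is sin bounded by [−1, 1].)

Omitted value: no value.


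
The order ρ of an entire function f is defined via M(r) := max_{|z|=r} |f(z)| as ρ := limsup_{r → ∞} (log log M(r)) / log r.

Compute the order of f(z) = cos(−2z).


cos(w) is a linear combination of e^{iw} and e^{−iw} (or e^w, e^{−w} in the hyperbolic case), so |cos(w)| ≤ e^{|w|}. With w = −2z, |w| ≤ 2|z| + 0 = 2r + 0 on |z| = r, giving M(r) ≤ e^{2r + 0}, so ρ ≤ 1. On a suitable ray (z = it for sin/cos; z = t for sinh/cosh, t real → ∞), |cos(−2z)| grows like e^{2|t|}/2, so ρ ≥ 1. Hence ρ = 1.
Therefore ρ = 1.

Order ρ = 1.


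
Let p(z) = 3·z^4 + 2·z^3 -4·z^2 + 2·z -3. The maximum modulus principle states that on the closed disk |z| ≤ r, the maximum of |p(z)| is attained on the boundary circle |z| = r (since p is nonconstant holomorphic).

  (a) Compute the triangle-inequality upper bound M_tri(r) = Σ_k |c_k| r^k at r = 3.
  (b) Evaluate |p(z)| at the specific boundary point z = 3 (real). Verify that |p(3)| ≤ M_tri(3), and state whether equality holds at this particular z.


Coefficients: c_0 = -3, c_1 = 2, c_2 = -4, c_3 = 2, c_4 = 3. Radius r = 3.
Part (a). Triangle bound: M_tri(r) = Σ_k |c_k| r^k
  = |-3|·3^0 + |2|·3^1 + |-4|·3^2 + |2|·3^3 + |3|·3^4
  = 3 + 6 + 36 + 54 + 243 = 342.
This bounds M(r) := max_{|z|=r} |p(z)| from above; equality holds iff all terms c_k z^k can be made to align in phase at a single z on |z|=r.
Part (b). At z = 3 (real, on the circle |z| = r):
  p(3) = (-3)·3^0 + (2)·3^1 + (-4)·3^2 + (2)·3^3 + (3)·3^4 = 264.
  |p(3)| = 264.
Check: |p(3)| = 264 ≤ 342 = M_tri(3). ✓ Equality does not hold at z = 3 (the coefficients have mixed signs, so the terms do not all align in phase there).

M_tri(3) = 342; |p(3)| = 264; equality at z=3: no.


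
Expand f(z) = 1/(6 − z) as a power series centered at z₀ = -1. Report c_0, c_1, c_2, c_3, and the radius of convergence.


Let w = z − z₀, so z = z₀ + w.
Then 6 − z = 6 − (z₀ + w) = (6 − z₀) − w = 7 − w.
f(z) = 1/(7 − w) = (1/(7)) · 1/(1 − w/(7)) = Σ_{n≥0} w^n / (7)^(n+1).
So c_n = 1/(7)^(n+1):
  c_0 = 1/(7)^1 = 1/7.
  c_1 = 1/(7)^2 = 1/49.
  c_2 = 1/(7)^3 = 1/343.
  c_3 = 1/(7)^4 = 1/2401.
The series is valid for |w/d| < 1, i.e. |z − z₀| < |d|.
Radius of convergence: R = |6 − z₀| = |7| = 7 (distance from z₀ to the singularity z = 6).

c_0 = 1/7, c_1 = 1/49, c_2 = 1/343, c_3 = 1/2401; R = 7.


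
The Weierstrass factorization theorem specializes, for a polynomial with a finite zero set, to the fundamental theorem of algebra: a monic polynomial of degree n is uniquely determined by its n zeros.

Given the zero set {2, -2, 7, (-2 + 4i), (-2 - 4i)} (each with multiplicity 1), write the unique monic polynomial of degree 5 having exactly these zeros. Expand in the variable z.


The polynomial is p(z) = ∏_{α ∈ S} (z − α), where S = {2, -2, 7, (-2 + 4i), (-2 - 4i)}.
Expanding the product yields: p(z) = z^5 -3·z^4 -12·z^3 -128·z^2 + 32·z + 560.
Note conjugate pairs combine to real quadratics: (z − (-2+4i))(z − (-2−4i)) = z² + 4z + 20.
The resulting polynomial has degree 5 and real coefficients as required.

p(z) = z^5 -3·z^4 -12·z^3 -128·z^2 + 32·z + 560.


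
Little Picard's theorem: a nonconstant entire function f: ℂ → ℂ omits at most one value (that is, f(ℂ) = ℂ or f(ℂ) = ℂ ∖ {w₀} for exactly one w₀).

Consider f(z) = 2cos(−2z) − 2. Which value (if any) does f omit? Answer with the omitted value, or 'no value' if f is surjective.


Little Picard bounds the complement of f(ℂ) to at most one point.
cos is entire and surjective onto ℂ: for every w ∈ ℂ, cos(ζ) = w has a solution ζ ∈ ℂ (e.g., via the complex inverse arccos). With ζ = −2z this gives z = ζ/(-2). Then 2·cos(−2z) takes every value in 2·ℂ = ℂ, and adding -2 is a bijection of ℂ. So f is surjective and omits no value. (Note: only on the real line is cos bounded by [−1, 1].)

Omitted value: no value.


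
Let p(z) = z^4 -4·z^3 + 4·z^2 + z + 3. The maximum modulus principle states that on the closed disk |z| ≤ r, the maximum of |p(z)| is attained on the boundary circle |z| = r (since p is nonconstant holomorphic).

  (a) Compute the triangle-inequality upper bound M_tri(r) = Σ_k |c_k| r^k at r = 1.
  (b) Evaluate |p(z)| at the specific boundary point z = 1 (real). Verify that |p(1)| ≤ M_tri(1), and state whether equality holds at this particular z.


Coefficients: c_0 = 3, c_1 = 1, c_2 = 4, c_3 = -4, c_4 = 1. Radius r = 1.
Part (a). Triangle bound: M_tri(r) = Σ_k |c_k| r^k
  = |3|·1^0 + |1|·1^1 + |4|·1^2 + |-4|·1^3 + |1|·1^4
  = 3 + 1 + 4 + 4 + 1 = 13.
This bounds M(r) := max_{|z|=r} |p(z)| from above; equality holds iff all terms c_k z^k can be made to align in phase at a single z on |z|=r.
Part (b). At z = 1 (real, on the circle |z| = r):
  p(1) = (3)·1^0 + (1)·1^1 + (4)·1^2 + (-4)·1^3 + (1)·1^4 = 5.
  |p(1)| = 5.
Check: |p(1)| = 5 ≤ 13 = M_tri(1). ✓ Equality does not hold at z = 1 (the coefficients have mixed signs, so the terms do not all align in phase there).

M_tri(1) = 13; |p(1)| = 5; equality at z=1: no.


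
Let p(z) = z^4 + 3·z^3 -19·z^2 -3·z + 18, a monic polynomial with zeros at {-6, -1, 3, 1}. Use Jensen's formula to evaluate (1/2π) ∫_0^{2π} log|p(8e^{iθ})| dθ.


Zeros: -6, -1, 1, 3; r = 8.
Inside |z| < r: -6, -1, 1, 3. Outside (|z| ≥ r): ∅.
p(0) = 18, so log|p(0)| = log(18) = 2.8904.
Apply Jensen: I(r) = log|p(0)| + Σ_k log(r/|z_k|), summed over zeros inside |z| < r.
  log(r/|z_k|) for z_k = -6: log(8/6) = 0.2877
  log(r/|z_k|) for z_k = -1: log(8/1) = 2.0794
  log(r/|z_k|) for z_k = 3: log(8/3) = 0.9808
  log(r/|z_k|) for z_k = 1: log(8/1) = 2.0794
Sum over inside zeros: 5.4274.
I(r) = log|p(0)| + (inside sum) = 2.8904 + 5.4274 = 8.3178.
Closed form (all zeros inside, monic): I(r) = n·log(r) = 4·log(8) = 8.3178. ✓

I(r) ≈ 8.3178.


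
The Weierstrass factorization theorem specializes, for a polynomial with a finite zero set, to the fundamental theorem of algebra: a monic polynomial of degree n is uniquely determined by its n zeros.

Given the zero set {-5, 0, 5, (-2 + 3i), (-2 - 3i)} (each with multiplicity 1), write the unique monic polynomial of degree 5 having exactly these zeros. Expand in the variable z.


The polynomial is p(z) = ∏_{α ∈ S} (z − α), where S = {-5, 0, 5, (-2 + 3i), (-2 - 3i)}.
Expanding the product yields: p(z) = z^5 + 4·z^4 -12·z^3 -100·z^2 -325·z.
Note conjugate pairs combine to real quadratics: (z − (-2+3i))(z − (-2−3i)) = z² + 4z + 13.
The resulting polynomial has degree 5 and real coefficients as required.

p(z) = z^5 + 4·z^4 -12·z^3 -100·z^2 -325·z.


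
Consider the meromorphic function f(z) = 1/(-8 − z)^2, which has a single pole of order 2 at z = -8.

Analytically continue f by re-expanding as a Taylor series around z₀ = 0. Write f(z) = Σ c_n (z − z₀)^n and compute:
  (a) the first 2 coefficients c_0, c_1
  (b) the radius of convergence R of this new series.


Let w = z − z₀, so z = z₀ + w.
Then -8 − z = -8 − (z₀ + w) = (-8 − z₀) − w = -8 − w.
f(z) = 1/(-8 − w)^2 = (1/(-8)^2) · (1 − w/(-8))^{−2}.
By the binomial series (1−u)^{−2} = Σ_{n≥0} C(n+1, 1) u^n for |u|<1, with u = w/(-8):
  c_n = C(n+1, 1) / (-8)^(n+2).
  c_0 = 1/(-8)^2 = 1/64.
  c_1 = 2/(-8)^3 = -1/256.
The series is valid for |w/d| < 1, i.e. |z − z₀| < |d|.
Radius of convergence: R = |-8 − z₀| = |-8| = 8 (distance from z₀ to the singularity z = -8).

c_0 = 1/64, c_1 = -1/256; R = 8.


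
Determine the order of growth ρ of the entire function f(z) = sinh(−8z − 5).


sinh(w) is a linear combination of e^{iw} and e^{−iw} (or e^w, e^{−w} in the hyperbolic case), so |sinh(w)| ≤ e^{|w|}. With w = −8z − 5, |w| ≤ 8|z| + 5 = 8r + 5 on |z| = r, giving M(r) ≤ e^{8r + 5}, so ρ ≤ 1. On a suitable ray (z = it for sin/cos; z = t for sinh/cosh, t real → ∞), |sinh(−8z − 5)| grows like e^{8|t|}/2, so ρ ≥ 1. Hence ρ = 1.
Therefore ρ = 1.

Order ρ = 1.


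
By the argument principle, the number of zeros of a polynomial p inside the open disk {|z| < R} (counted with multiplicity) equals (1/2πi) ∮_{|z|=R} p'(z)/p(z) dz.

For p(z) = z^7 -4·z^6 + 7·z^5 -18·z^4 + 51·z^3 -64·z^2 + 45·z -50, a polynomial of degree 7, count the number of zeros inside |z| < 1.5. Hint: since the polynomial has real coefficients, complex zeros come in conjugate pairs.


The zeros of p are: (0 + 1i), (0 - 1i), (2 + 1i), (2 - 1i), 2, (-1 + 2i), (-1 - 2i).
Their magnitudes are: 1, 1, 2.236, 2.236, 2, 2.236, 2.236.
Zeros with |z| < R = 1.5: (0 + 1i), (0 - 1i).
Count = 2.
By the argument principle, (1/2πi) ∮_{|z|=R} p'(z)/p(z) dz equals exactly this count.

Number of zeros inside |z| < 1.5: 2.


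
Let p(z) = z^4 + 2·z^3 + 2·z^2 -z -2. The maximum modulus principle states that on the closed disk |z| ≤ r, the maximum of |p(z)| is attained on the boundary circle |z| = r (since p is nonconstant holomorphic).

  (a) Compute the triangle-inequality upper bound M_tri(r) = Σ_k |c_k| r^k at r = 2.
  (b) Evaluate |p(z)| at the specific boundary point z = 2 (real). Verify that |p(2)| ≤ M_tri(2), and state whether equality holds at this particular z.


Coefficients: c_0 = -2, c_1 = -1, c_2 = 2, c_3 = 2, c_4 = 1. Radius r = 2.
Part (a). Triangle bound: M_tri(r) = Σ_k |c_k| r^k
  = |-2|·2^0 + |-1|·2^1 + |2|·2^2 + |2|·2^3 + |1|·2^4
  = 2 + 2 + 8 + 16 + 16 = 44.
This bounds M(r) := max_{|z|=r} |p(z)| from above; equality holds iff all terms c_k z^k can be made to align in phase at a single z on |z|=r.
Part (b). At z = 2 (real, on the circle |z| = r):
  p(2) = (-2)·2^0 + (-1)·2^1 + (2)·2^2 + (2)·2^3 + (1)·2^4 = 36.
  |p(2)| = 36.
Check: |p(2)| = 36 ≤ 44 = M_tri(2). ✓ Equality does not hold at z = 2 (the coefficients have mixed signs, so the terms do not all align in phase there).

M_tri(2) = 44; |p(2)| = 36; equality at z=2: no.


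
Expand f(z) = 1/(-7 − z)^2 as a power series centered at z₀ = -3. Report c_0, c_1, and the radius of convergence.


Let w = z − z₀, so z = z₀ + w.
Then -7 − z = -7 − (z₀ + w) = (-7 − z₀) − w = -4 − w.
f(z) = 1/(-4 − w)^2 = (1/(-4)^2) · (1 − w/(-4))^{−2}.
By the binomial series (1−u)^{−2} = Σ_{n≥0} C(n+1, 1) u^n for |u|<1, with u = w/(-4):
  c_n = C(n+1, 1) / (-4)^(n+2).
  c_0 = 1/(-4)^2 = 1/16.
  c_1 = 2/(-4)^3 = -1/32.
The series is valid for |w/d| < 1, i.e. |z − z₀| < |d|.
Radius of convergence: R = |-7 − z₀| = |-4| = 4 (distance from z₀ to the singularity z = -7).

c_0 = 1/16, c_1 = -1/32; R = 4.


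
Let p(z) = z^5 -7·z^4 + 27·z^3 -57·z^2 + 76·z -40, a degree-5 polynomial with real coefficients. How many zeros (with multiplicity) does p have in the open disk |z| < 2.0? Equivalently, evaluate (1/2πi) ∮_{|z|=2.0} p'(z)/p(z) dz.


The zeros of p are: 1, (2 + 2i), (2 - 2i), (1 + 2i), (1 - 2i).
Their magnitudes are: 1, 2.828, 2.828, 2.236, 2.236.
Zeros with |z| < R = 2.0: 1.
Count = 1.
By the argument principle, (1/2πi) ∮_{|z|=R} p'(z)/p(z) dz equals exactly this count.

Number of zeros inside |z| < 2.0: 1.


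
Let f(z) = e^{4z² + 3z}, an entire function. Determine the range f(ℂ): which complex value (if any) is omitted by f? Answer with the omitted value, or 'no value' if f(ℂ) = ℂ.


Little Picard bounds the complement of f(ℂ) to at most one point.
The exponent g(z) = 4z² + 3z is a nonconstant polynomial, hence surjective onto ℂ. So e^{g(z)} takes every value in {e^w : w ∈ ℂ} = ℂ ∖ {0}. Adding 0 shifts the range to ℂ ∖ {0}. f omits exactly 0.

Omitted value: 0.


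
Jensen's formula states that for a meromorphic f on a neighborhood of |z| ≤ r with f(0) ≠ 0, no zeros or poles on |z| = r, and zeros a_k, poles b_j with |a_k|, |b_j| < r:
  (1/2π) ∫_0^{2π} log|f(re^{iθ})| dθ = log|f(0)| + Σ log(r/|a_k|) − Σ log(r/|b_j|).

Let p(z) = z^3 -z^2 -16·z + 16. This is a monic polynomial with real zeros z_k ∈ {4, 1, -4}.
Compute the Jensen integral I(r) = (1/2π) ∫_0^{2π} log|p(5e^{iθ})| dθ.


Zeros: -4, 1, 4; r = 5.
Inside |z| < r: -4, 1, 4. Outside (|z| ≥ r): ∅.
p(0) = 16, so log|p(0)| = log(16) = 2.7726.
Apply Jensen: I(r) = log|p(0)| + Σ_k log(r/|z_k|), summed over zeros inside |z| < r.
  log(r/|z_k|) for z_k = 4: log(5/4) = 0.2231
  log(r/|z_k|) for z_k = 1: log(5/1) = 1.6094
  log(r/|z_k|) for z_k = -4: log(5/4) = 0.2231
Sum over inside zeros: 2.0557.
I(r) = log|p(0)| + (inside sum) = 2.7726 + 2.0557 = 4.8283.
Closed form (all zeros inside, monic): I(r) = n·log(r) = 3·log(5) = 4.8283. ✓

I(r) ≈ 4.8283.


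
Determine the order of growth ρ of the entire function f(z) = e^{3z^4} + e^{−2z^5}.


Each summand is entire of order 4 and 5 respectively (as in the single-exponential case). The order of a sum is at most the max of the orders, so ρ ≤ 5. For the lower bound: on |z|=r choose arg z so that -2z^5 is real positive; then |e^{-2z^5}| = e^{2r^5} while |e^{3z^4}| ≤ e^{3r^4} = o(e^{2r^5}). So |f| ≥ e^{2r^5}(1 − o(1)) and ρ ≥ 5. Hence ρ = max(4, 5) = 5.
Therefore ρ = 5.

Order ρ = 5.


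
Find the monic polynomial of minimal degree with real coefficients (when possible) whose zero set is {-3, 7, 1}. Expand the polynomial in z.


The polynomial is p(z) = ∏_{α ∈ S} (z − α), where S = {-3, 7, 1}.
Expanding the product yields: p(z) = z^3 -5·z^2 -17·z + 21.
The resulting polynomial has degree 3 and real coefficients as required.

p(z) = z^3 -5·z^2 -17·z + 21.


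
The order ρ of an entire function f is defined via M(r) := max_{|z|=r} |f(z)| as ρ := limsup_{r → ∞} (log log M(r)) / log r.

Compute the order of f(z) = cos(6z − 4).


cos(w) is a linear combination of e^{iw} and e^{−iw} (or e^w, e^{−w} in the hyperbolic case), so |cos(w)| ≤ e^{|w|}. With w = 6z − 4, |w| ≤ 6|z| + 4 = 6r + 4 on |z| = r, giving M(r) ≤ e^{6r + 4}, so ρ ≤ 1. On a suitable ray (z = it for sin/cos; z = t for sinh/cosh, t real → ∞), |cos(6z − 4)| grows like e^{6|t|}/2, so ρ ≥ 1. Hence ρ = 1.
Therefore ρ = 1.

Order ρ = 1.


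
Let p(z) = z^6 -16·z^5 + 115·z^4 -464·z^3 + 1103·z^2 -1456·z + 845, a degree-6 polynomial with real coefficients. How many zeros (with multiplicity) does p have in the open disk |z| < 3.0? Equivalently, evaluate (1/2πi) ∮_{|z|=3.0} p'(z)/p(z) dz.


The zeros of p are: (2 + 1i), (2 - 1i), (3 + 2i), (3 - 2i), (3 + 2i), (3 - 2i).
Their magnitudes are: 2.236, 2.236, 3.606, 3.606, 3.606, 3.606.
Zeros with |z| < R = 3.0: (2 + 1i), (2 - 1i).
Count = 2.
By the argument principle, (1/2πi) ∮_{|z|=R} p'(z)/p(z) dz equals exactly this count.

Number of zeros inside |z| < 3.0: 2.


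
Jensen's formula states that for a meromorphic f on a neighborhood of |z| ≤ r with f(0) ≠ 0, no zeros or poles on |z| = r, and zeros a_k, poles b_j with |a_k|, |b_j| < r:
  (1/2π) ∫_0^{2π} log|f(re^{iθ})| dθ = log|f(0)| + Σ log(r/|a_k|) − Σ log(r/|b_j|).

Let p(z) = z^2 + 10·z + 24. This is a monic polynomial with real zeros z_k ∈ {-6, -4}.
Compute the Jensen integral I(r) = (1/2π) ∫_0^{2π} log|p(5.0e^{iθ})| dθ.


Zeros: -6, -4; r = 5.0.
Inside |z| < r: -4. Outside (|z| ≥ r): -6.
p(0) = 24, so log|p(0)| = log(24) = 3.1781.
Apply Jensen: I(r) = log|p(0)| + Σ_k log(r/|z_k|), summed over zeros inside |z| < r.
  log(r/|z_k|) for z_k = -4: log(5.0/4) = 0.2231
  Outside zeros (-6) contribute nothing to the Jensen sum.
Sum over inside zeros: 0.2231.
I(r) = log|p(0)| + (inside sum) = 3.1781 + 0.2231 = 3.4012.
Note: since some zeros are outside |z| ≤ r, the simplified n·log(r) form does NOT apply — only the inside zeros contribute.

I(r) ≈ 3.4012.


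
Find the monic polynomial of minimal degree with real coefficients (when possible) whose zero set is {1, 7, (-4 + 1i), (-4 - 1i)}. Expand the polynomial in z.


The polynomial is p(z) = ∏_{α ∈ S} (z − α), where S = {1, 7, (-4 + 1i), (-4 - 1i)}.
Expanding the product yields: p(z) = z^4 -40·z^2 -80·z + 119.
Note conjugate pairs combine to real quadratics: (z − (-4+1i))(z − (-4−1i)) = z² + 8z + 17.
The resulting polynomial has degree 4 and real coefficients as required.

p(z) = z^4 -40·z^2 -80·z + 119.


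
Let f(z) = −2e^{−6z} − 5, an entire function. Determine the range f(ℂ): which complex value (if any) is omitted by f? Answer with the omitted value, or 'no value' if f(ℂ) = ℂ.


Little Picard bounds the complement of f(ℂ) to at most one point.
e^{−6z} is never zero on ℂ, so -2·e^{−6z} takes every value in ℂ ∖ {0}. Adding -5 shifts the range to ℂ ∖ {-5}. Thus f omits exactly the value -5.

Omitted value: -5.


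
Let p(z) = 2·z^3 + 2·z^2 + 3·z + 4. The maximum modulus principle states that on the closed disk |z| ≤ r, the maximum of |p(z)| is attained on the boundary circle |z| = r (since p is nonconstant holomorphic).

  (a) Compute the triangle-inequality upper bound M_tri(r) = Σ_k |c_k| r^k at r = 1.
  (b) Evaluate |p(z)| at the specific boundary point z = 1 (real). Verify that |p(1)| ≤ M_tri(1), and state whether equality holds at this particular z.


Coefficients: c_0 = 4, c_1 = 3, c_2 = 2, c_3 = 2. Radius r = 1.
Part (a). Triangle bound: M_tri(r) = Σ_k |c_k| r^k
  = |4|·1^0 + |3|·1^1 + |2|·1^2 + |2|·1^3
  = 4 + 3 + 2 + 2 = 11.
This bounds M(r) := max_{|z|=r} |p(z)| from above; equality holds iff all terms c_k z^k can be made to align in phase at a single z on |z|=r.
Part (b). At z = 1 (real, on the circle |z| = r):
  p(1) = (4)·1^0 + (3)·1^1 + (2)·1^2 + (2)·1^3 = 11.
  |p(1)| = 11.
Since all nonzero coefficients share the same sign, |p(1)| = 11 = M_tri(1); the triangle bound is attained at z = 1, so in fact M(r) = 11.

M_tri(1) = 11; |p(1)| = 11; equality at z=1: yes.


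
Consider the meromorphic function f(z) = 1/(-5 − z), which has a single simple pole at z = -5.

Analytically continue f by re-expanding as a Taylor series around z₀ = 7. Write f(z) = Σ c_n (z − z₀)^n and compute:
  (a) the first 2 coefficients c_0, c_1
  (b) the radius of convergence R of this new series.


Let w = z − z₀, so z = z₀ + w.
Then -5 − z = -5 − (z₀ + w) = (-5 − z₀) − w = -12 − w.
f(z) = 1/(-12 − w) = (1/(-12)) · 1/(1 − w/(-12)) = Σ_{n≥0} w^n / (-12)^(n+1).
So c_n = 1/(-12)^(n+1):
  c_0 = 1/(-12)^1 = -1/12.
  c_1 = 1/(-12)^2 = 1/144.
The series is valid for |w/d| < 1, i.e. |z − z₀| < |d|.
Radius of convergence: R = |-5 − z₀| = |-12| = 12 (distance from z₀ to the singularity z = -5).

c_0 = -1/12, c_1 = 1/144; R = 12.


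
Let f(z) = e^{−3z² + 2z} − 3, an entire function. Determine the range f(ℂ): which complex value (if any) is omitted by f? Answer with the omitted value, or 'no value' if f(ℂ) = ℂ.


Little Picard bounds the complement of f(ℂ) to at most one point.
The exponent g(z) = −3z² + 2z is a nonconstant polynomial, hence surjective onto ℂ. So e^{g(z)} takes every value in {e^w : w ∈ ℂ} = ℂ ∖ {0}. Adding -3 shifts the range to ℂ ∖ {-3}. f omits exactly -3.

Omitted value: -3.


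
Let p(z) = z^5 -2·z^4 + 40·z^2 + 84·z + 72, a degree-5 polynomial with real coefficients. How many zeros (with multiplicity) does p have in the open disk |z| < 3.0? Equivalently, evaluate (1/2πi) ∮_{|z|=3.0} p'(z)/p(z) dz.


The zeros of p are: (-1 + 1i), (-1 - 1i), (3 + 3i), (3 - 3i), -2.
Their magnitudes are: 1.414, 1.414, 4.243, 4.243, 2.
Zeros with |z| < R = 3.0: (-1 + 1i), (-1 - 1i), -2.
Count = 3.
By the argument principle, (1/2πi) ∮_{|z|=R} p'(z)/p(z) dz equals exactly this count.

Number of zeros inside |z| < 3.0: 3.


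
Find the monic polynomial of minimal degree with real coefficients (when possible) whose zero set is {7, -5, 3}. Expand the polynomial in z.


The polynomial is p(z) = ∏_{α ∈ S} (z − α), where S = {7, -5, 3}.
Expanding the product yields: p(z) = z^3 -5·z^2 -29·z + 105.
The resulting polynomial has degree 3 and real coefficients as required.

p(z) = z^3 -5·z^2 -29·z + 105.


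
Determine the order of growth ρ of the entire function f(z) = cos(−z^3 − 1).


Write cos(w) = (e^{iw} ± e^{−iw})/(2 or 2i), so |cos(w)| ≤ e^{|w|}. With w = −z^3 − 1, |w| ≤ 1r^3 + 1 on |z|=r, giving M(r) ≤ e^{1r^3 + 1} and ρ ≤ 3. For the lower bound, choose z on |z|=r with -1z^3 purely imaginary of modulus 1r^3; then |cos(−z^3 − 1)| grows like e^{1r^3}/2, so ρ ≥ 3. Hence ρ = 3.
Therefore ρ = 3.

Order ρ = 3.


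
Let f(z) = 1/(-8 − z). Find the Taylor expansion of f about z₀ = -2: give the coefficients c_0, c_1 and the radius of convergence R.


Let w = z − z₀, so z = z₀ + w.
Then -8 − z = -8 − (z₀ + w) = (-8 − z₀) − w = -6 − w.
f(z) = 1/(-6 − w) = (1/(-6)) · 1/(1 − w/(-6)) = Σ_{n≥0} w^n / (-6)^(n+1).
So c_n = 1/(-6)^(n+1):
  c_0 = 1/(-6)^1 = -1/6.
  c_1 = 1/(-6)^2 = 1/36.
The series is valid for |w/d| < 1, i.e. |z − z₀| < |d|.
Radius of convergence: R = |-8 − z₀| = |-6| = 6 (distance from z₀ to the singularity z = -8).

c_0 = -1/6, c_1 = 1/36; R = 6.


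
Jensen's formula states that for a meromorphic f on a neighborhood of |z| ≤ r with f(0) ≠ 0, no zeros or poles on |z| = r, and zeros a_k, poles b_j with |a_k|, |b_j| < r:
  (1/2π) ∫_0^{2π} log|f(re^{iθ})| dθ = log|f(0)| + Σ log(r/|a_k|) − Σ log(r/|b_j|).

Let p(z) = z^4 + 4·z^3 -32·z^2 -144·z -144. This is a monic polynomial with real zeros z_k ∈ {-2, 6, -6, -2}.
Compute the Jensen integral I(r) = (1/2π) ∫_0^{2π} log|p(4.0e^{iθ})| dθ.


Zeros: -6, -2, -2, 6; r = 4.0.
Inside |z| < r: -2, -2. Outside (|z| ≥ r): -6, 6.
p(0) = -144, so log|p(0)| = log(144) = 4.9698.
Apply Jensen: I(r) = log|p(0)| + Σ_k log(r/|z_k|), summed over zeros inside |z| < r.
  log(r/|z_k|) for z_k = -2: log(4.0/2) = 0.6931
  log(r/|z_k|) for z_k = -2: log(4.0/2) = 0.6931
  Outside zeros (-6, 6) contribute nothing to the Jensen sum.
Sum over inside zeros: 1.3863.
I(r) = log|p(0)| + (inside sum) = 4.9698 + 1.3863 = 6.3561.
Note: since some zeros are outside |z| ≤ r, the simplified n·log(r) form does NOT apply — only the inside zeros contribute.

I(r) ≈ 6.3561.


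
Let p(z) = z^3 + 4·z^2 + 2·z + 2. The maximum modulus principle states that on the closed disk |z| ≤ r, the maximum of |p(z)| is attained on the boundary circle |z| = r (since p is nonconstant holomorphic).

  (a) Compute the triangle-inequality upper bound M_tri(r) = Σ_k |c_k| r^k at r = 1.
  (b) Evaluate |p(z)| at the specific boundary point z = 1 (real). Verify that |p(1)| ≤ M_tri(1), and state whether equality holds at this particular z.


Coefficients: c_0 = 2, c_1 = 2, c_2 = 4, c_3 = 1. Radius r = 1.
Part (a). Triangle bound: M_tri(r) = Σ_k |c_k| r^k
  = |2|·1^0 + |2|·1^1 + |4|·1^2 + |1|·1^3
  = 2 + 2 + 4 + 1 = 9.
This bounds M(r) := max_{|z|=r} |p(z)| from above; equality holds iff all terms c_k z^k can be made to align in phase at a single z on |z|=r.
Part (b). At z = 1 (real, on the circle |z| = r):
  p(1) = (2)·1^0 + (2)·1^1 + (4)·1^2 + (1)·1^3 = 9.
  |p(1)| = 9.
Since all nonzero coefficients share the same sign, |p(1)| = 9 = M_tri(1); the triangle bound is attained at z = 1, so in fact M(r) = 9.

M_tri(1) = 9; |p(1)| = 9; equality at z=1: yes.


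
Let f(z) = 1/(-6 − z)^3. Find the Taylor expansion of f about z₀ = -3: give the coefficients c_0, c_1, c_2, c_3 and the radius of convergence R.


Let w = z − z₀, so z = z₀ + w.
Then -6 − z = -6 − (z₀ + w) = (-6 − z₀) − w = -3 − w.
f(z) = 1/(-3 − w)^3 = (1/(-3)^3) · (1 − w/(-3))^{−3}.
By the binomial series (1−u)^{−3} = Σ_{n≥0} C(n+2, 2) u^n for |u|<1, with u = w/(-3):
  c_n = C(n+2, 2) / (-3)^(n+3).
  c_0 = 1/(-3)^3 = -1/27.
  c_1 = 3/(-3)^4 = 1/27.
  c_2 = 6/(-3)^5 = -2/81.
  c_3 = 10/(-3)^6 = 10/729.
The series is valid for |w/d| < 1, i.e. |z − z₀| < |d|.
Radius of convergence: R = |-6 − z₀| = |-3| = 3 (distance from z₀ to the singularity z = -6).

c_0 = -1/27, c_1 = 1/27, c_2 = -2/81, c_3 = 10/729; R = 3.


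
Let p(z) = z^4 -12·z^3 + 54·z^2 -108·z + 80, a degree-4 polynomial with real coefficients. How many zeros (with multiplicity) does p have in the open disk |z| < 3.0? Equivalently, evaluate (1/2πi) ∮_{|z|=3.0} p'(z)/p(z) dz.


The zeros of p are: 2, (3 + 1i), (3 - 1i), 4.
Their magnitudes are: 2, 3.162, 3.162, 4.
Zeros with |z| < R = 3.0: 2.
Count = 1.
By the argument principle, (1/2πi) ∮_{|z|=R} p'(z)/p(z) dz equals exactly this count.

Number of zeros inside |z| < 3.0: 1.


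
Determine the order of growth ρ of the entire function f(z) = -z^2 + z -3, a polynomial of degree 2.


|f(z)| ≤ Σ|c_k|·r^k = O(r^2) as r → ∞. Polynomial growth is O(e^{r^ε}) for every ε > 0 (since r^2/e^{r^ε} → 0), so ρ ≤ ε for all ε > 0, i.e. ρ = 0. Every nonconstant polynomial has order 0.
Therefore ρ = 0.

Order ρ = 0.


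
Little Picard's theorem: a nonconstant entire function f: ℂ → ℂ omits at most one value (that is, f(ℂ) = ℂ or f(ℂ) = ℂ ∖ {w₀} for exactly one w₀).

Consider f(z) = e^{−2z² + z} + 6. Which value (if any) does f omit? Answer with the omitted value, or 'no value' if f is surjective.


Little Picard bounds the complement of f(ℂ) to at most one point.
The exponent g(z) = −2z² + z is a nonconstant polynomial, hence surjective onto ℂ. So e^{g(z)} takes every value in {e^w : w ∈ ℂ} = ℂ ∖ {0}. Adding 6 shifts the range to ℂ ∖ {6}. f omits exactly 6.

Omitted value: 6.


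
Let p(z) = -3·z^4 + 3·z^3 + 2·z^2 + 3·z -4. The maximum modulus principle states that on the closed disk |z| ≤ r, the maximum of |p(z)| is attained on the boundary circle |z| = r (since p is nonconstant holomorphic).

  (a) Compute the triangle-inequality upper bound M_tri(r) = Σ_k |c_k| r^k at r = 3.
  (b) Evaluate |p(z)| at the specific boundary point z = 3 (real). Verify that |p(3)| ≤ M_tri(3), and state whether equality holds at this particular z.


Coefficients: c_0 = -4, c_1 = 3, c_2 = 2, c_3 = 3, c_4 = -3. Radius r = 3.
Part (a). Triangle bound: M_tri(r) = Σ_k |c_k| r^k
  = |-4|·3^0 + |3|·3^1 + |2|·3^2 + |3|·3^3 + |-3|·3^4
  = 4 + 9 + 18 + 81 + 243 = 355.
This bounds M(r) := max_{|z|=r} |p(z)| from above; equality holds iff all terms c_k z^k can be made to align in phase at a single z on |z|=r.
Part (b). At z = 3 (real, on the circle |z| = r):
  p(3) = (-4)·3^0 + (3)·3^1 + (2)·3^2 + (3)·3^3 + (-3)·3^4 = -139.
  |p(3)| = 139.
Check: |p(3)| = 139 ≤ 355 = M_tri(3). ✓ Equality does not hold at z = 3 (the coefficients have mixed signs, so the terms do not all align in phase there).

M_tri(3) = 355; |p(3)| = 139; equality at z=3: no.


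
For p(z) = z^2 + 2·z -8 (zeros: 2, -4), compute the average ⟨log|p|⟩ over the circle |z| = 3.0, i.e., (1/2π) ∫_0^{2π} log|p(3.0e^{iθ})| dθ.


Zeros: -4, 2; r = 3.0.
Inside |z| < r: 2. Outside (|z| ≥ r): -4.
p(0) = -8, so log|p(0)| = log(8) = 2.0794.
Apply Jensen: I(r) = log|p(0)| + Σ_k log(r/|z_k|), summed over zeros inside |z| < r.
  log(r/|z_k|) for z_k = 2: log(3.0/2) = 0.4055
  Outside zeros (-4) contribute nothing to the Jensen sum.
Sum over inside zeros: 0.4055.
I(r) = log|p(0)| + (inside sum) = 2.0794 + 0.4055 = 2.4849.
Note: since some zeros are outside |z| ≤ r, the simplified n·log(r) form does NOT apply — only the inside zeros contribute.

I(r) ≈ 2.4849.


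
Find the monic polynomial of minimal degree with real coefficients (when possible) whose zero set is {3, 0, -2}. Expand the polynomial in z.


The polynomial is p(z) = ∏_{α ∈ S} (z − α), where S = {3, 0, -2}.
Expanding the product yields: p(z) = z^3 -z^2 -6·z.
The resulting polynomial has degree 3 and real coefficients as required.

p(z) = z^3 -z^2 -6·z.


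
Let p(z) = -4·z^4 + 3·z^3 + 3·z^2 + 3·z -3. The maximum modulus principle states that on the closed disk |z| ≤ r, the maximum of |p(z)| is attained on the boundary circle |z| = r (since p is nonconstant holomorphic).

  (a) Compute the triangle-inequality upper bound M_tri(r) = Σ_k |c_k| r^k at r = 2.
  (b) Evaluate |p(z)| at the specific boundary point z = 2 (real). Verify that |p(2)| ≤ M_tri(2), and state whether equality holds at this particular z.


Coefficients: c_0 = -3, c_1 = 3, c_2 = 3, c_3 = 3, c_4 = -4. Radius r = 2.
Part (a). Triangle bound: M_tri(r) = Σ_k |c_k| r^k
  = |-3|·2^0 + |3|·2^1 + |3|·2^2 + |3|·2^3 + |-4|·2^4
  = 3 + 6 + 12 + 24 + 64 = 109.
This bounds M(r) := max_{|z|=r} |p(z)| from above; equality holds iff all terms c_k z^k can be made to align in phase at a single z on |z|=r.
Part (b). At z = 2 (real, on the circle |z| = r):
  p(2) = (-3)·2^0 + (3)·2^1 + (3)·2^2 + (3)·2^3 + (-4)·2^4 = -25.
  |p(2)| = 25.
Check: |p(2)| = 25 ≤ 109 = M_tri(2). ✓ Equality does not hold at z = 2 (the coefficients have mixed signs, so the terms do not all align in phase there).

M_tri(2) = 109; |p(2)| = 25; equality at z=2: no.


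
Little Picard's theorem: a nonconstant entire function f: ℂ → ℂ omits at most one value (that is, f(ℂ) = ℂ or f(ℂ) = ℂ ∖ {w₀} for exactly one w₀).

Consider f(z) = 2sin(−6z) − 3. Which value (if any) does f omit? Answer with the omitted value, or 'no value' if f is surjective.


Little Picard bounds the complement of f(ℂ) to at most one point.
sin is entire and surjective onto ℂ: for every w ∈ ℂ, sin(ζ) = w has a solution ζ ∈ ℂ (e.g., via the complex inverse arcsin). With ζ = −6z this gives z = ζ/(-6). Then 2·sin(−6z) takes every value in 2·ℂ = ℂ, and adding -3 is a bijection of ℂ. So f is surjective and omits no value. (Note: only on the real line is sin bounded by [−1, 1].)

Omitted value: no value.


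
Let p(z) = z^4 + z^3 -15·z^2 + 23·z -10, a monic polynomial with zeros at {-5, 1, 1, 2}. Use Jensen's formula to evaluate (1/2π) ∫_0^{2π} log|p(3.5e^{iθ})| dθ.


Zeros: -5, 1, 1, 2; r = 3.5.
Inside |z| < r: 1, 1, 2. Outside (|z| ≥ r): -5.
p(0) = -10, so log|p(0)| = log(10) = 2.3026.
Apply Jensen: I(r) = log|p(0)| + Σ_k log(r/|z_k|), summed over zeros inside |z| < r.
  log(r/|z_k|) for z_k = 1: log(3.5/1) = 1.2528
  log(r/|z_k|) for z_k = 1: log(3.5/1) = 1.2528
  log(r/|z_k|) for z_k = 2: log(3.5/2) = 0.5596
  Outside zeros (-5) contribute nothing to the Jensen sum.
Sum over inside zeros: 3.0651.
I(r) = log|p(0)| + (inside sum) = 2.3026 + 3.0651 = 5.3677.
Note: since some zeros are outside |z| ≤ r, the simplified n·log(r) form does NOT apply — only the inside zeros contribute.

I(r) ≈ 5.3677.


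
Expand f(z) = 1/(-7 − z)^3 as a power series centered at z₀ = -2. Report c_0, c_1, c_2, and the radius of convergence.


Let w = z − z₀, so z = z₀ + w.
Then -7 − z = -7 − (z₀ + w) = (-7 − z₀) − w = -5 − w.
f(z) = 1/(-5 − w)^3 = (1/(-5)^3) · (1 − w/(-5))^{−3}.
By the binomial series (1−u)^{−3} = Σ_{n≥0} C(n+2, 2) u^n for |u|<1, with u = w/(-5):
  c_n = C(n+2, 2) / (-5)^(n+3).
  c_0 = 1/(-5)^3 = -1/125.
  c_1 = 3/(-5)^4 = 3/625.
  c_2 = 6/(-5)^5 = -6/3125.
The series is valid for |w/d| < 1, i.e. |z − z₀| < |d|.
Radius of convergence: R = |-7 − z₀| = |-5| = 5 (distance from z₀ to the singularity z = -7).

c_0 = -1/125, c_1 = 3/625, c_2 = -6/3125; R = 5.


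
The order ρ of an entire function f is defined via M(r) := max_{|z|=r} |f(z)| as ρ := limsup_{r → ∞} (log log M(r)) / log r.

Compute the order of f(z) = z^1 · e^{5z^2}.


M(r) = max_{|z|=r} |1|·|z|^1·|e^{5z^2}| = 1·r^1 · e^{5r^2} (the factors attain their maxima compatibly on |z|=r). Then log M(r) = log 1 + 1·log r + 5r^2, dominated by the last term, so log log M(r) ~ 2·log r. The polynomial factor 1z^1 contributes only a log r term and does not affect the order. ρ = 2.
Therefore ρ = 2.

Order ρ = 2.


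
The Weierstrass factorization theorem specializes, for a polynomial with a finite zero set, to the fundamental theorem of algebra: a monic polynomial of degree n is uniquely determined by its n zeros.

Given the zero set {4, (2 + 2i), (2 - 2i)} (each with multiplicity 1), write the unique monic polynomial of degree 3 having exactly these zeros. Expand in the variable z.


The polynomial is p(z) = ∏_{α ∈ S} (z − α), where S = {4, (2 + 2i), (2 - 2i)}.
Expanding the product yields: p(z) = z^3 -8·z^2 + 24·z -32.
Note conjugate pairs combine to real quadratics: (z − (2+2i))(z − (2−2i)) = z² − 4z + 8.
The resulting polynomial has degree 3 and real coefficients as required.

p(z) = z^3 -8·z^2 + 24·z -32.


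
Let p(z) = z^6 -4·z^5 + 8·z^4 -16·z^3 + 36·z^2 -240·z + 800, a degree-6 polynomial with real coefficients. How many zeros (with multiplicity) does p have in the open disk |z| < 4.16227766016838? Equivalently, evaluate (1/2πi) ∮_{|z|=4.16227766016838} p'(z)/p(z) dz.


The zeros of p are: (3 + 1i), (3 - 1i), (-2 + 2i), (-2 - 2i), (1 + 3i), (1 - 3i).
Their magnitudes are: 3.162, 3.162, 2.828, 2.828, 3.162, 3.162.
Zeros with |z| < R = 4.16227766016838: (3 + 1i), (3 - 1i), (-2 + 2i), (-2 - 2i), (1 + 3i), (1 - 3i).
Count = 6.
By the argument principle, (1/2πi) ∮_{|z|=R} p'(z)/p(z) dz equals exactly this count.

Number of zeros inside |z| < 4.16227766016838: 6.


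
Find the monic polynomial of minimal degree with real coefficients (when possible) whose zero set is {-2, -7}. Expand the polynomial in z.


The polynomial is p(z) = ∏_{α ∈ S} (z − α), where S = {-2, -7}.
Expanding the product yields: p(z) = z^2 + 9·z + 14.
The resulting polynomial has degree 2 and real coefficients as required.

p(z) = z^2 + 9·z + 14.


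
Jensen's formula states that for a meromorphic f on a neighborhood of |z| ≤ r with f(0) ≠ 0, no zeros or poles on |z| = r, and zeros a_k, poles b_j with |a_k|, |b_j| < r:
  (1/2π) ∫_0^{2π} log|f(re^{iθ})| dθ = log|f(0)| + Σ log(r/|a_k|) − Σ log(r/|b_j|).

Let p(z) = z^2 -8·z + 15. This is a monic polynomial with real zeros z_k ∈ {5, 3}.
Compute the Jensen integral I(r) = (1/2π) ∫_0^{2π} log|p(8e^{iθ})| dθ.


Zeros: 3, 5; r = 8.
Inside |z| < r: 3, 5. Outside (|z| ≥ r): ∅.
p(0) = 15, so log|p(0)| = log(15) = 2.7081.
Apply Jensen: I(r) = log|p(0)| + Σ_k log(r/|z_k|), summed over zeros inside |z| < r.
  log(r/|z_k|) for z_k = 5: log(8/5) = 0.4700
  log(r/|z_k|) for z_k = 3: log(8/3) = 0.9808
Sum over inside zeros: 1.4508.
I(r) = log|p(0)| + (inside sum) = 2.7081 + 1.4508 = 4.1589.
Closed form (all zeros inside, monic): I(r) = n·log(r) = 2·log(8) = 4.1589. ✓

I(r) ≈ 4.1589.


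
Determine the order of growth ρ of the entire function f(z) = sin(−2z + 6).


sin(w) is a linear combination of e^{iw} and e^{−iw} (or e^w, e^{−w} in the hyperbolic case), so |sin(w)| ≤ e^{|w|}. With w = −2z + 6, |w| ≤ 2|z| + 6 = 2r + 6 on |z| = r, giving M(r) ≤ e^{2r + 6}, so ρ ≤ 1. On a suitable ray (z = it for sin/cos; z = t for sinh/cosh, t real → ∞), |sin(−2z + 6)| grows like e^{2|t|}/2, so ρ ≥ 1. Hence ρ = 1.
Therefore ρ = 1.

Order ρ = 1.


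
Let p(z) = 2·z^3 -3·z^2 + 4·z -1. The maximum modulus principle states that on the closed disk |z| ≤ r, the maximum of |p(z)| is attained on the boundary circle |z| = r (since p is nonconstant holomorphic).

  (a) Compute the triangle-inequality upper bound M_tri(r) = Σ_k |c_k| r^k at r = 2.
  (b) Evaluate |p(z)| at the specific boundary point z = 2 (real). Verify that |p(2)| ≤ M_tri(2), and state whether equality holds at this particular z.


Coefficients: c_0 = -1, c_1 = 4, c_2 = -3, c_3 = 2. Radius r = 2.
Part (a). Triangle bound: M_tri(r) = Σ_k |c_k| r^k
  = |-1|·2^0 + |4|·2^1 + |-3|·2^2 + |2|·2^3
  = 1 + 8 + 12 + 16 = 37.
This bounds M(r) := max_{|z|=r} |p(z)| from above; equality holds iff all terms c_k z^k can be made to align in phase at a single z on |z|=r.
Part (b). At z = 2 (real, on the circle |z| = r):
  p(2) = (-1)·2^0 + (4)·2^1 + (-3)·2^2 + (2)·2^3 = 11.
  |p(2)| = 11.
Check: |p(2)| = 11 ≤ 37 = M_tri(2). ✓ Equality does not hold at z = 2 (the coefficients have mixed signs, so the terms do not all align in phase there).

M_tri(2) = 37; |p(2)| = 11; equality at z=2: no.


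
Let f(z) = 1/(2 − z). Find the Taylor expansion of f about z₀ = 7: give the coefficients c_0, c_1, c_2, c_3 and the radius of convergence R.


Let w = z − z₀, so z = z₀ + w.
Then 2 − z = 2 − (z₀ + w) = (2 − z₀) − w = -5 − w.
f(z) = 1/(-5 − w) = (1/(-5)) · 1/(1 − w/(-5)) = Σ_{n≥0} w^n / (-5)^(n+1).
So c_n = 1/(-5)^(n+1):
  c_0 = 1/(-5)^1 = -1/5.
  c_1 = 1/(-5)^2 = 1/25.
  c_2 = 1/(-5)^3 = -1/125.
  c_3 = 1/(-5)^4 = 1/625.
The series is valid for |w/d| < 1, i.e. |z − z₀| < |d|.
Radius of convergence: R = |2 − z₀| = |-5| = 5 (distance from z₀ to the singularity z = 2).

c_0 = -1/5, c_1 = 1/25, c_2 = -1/125, c_3 = 1/625; R = 5.


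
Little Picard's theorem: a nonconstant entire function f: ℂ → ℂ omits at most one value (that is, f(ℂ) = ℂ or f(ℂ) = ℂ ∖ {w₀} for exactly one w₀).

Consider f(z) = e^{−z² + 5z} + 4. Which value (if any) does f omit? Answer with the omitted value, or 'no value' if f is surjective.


Little Picard bounds the complement of f(ℂ) to at most one point.
The exponent g(z) = −z² + 5z is a nonconstant polynomial, hence surjective onto ℂ. So e^{g(z)} takes every value in {e^w : w ∈ ℂ} = ℂ ∖ {0}. Adding 4 shifts the range to ℂ ∖ {4}. f omits exactly 4.

Omitted value: 4.


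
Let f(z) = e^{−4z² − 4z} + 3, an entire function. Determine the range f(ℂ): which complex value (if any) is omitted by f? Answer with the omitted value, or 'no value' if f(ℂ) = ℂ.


Little Picard bounds the complement of f(ℂ) to at most one point.
The exponent g(z) = −4z² − 4z is a nonconstant polynomial, hence surjective onto ℂ. So e^{g(z)} takes every value in {e^w : w ∈ ℂ} = ℂ ∖ {0}. Adding 3 shifts the range to ℂ ∖ {3}. f omits exactly 3.

Omitted value: 3.


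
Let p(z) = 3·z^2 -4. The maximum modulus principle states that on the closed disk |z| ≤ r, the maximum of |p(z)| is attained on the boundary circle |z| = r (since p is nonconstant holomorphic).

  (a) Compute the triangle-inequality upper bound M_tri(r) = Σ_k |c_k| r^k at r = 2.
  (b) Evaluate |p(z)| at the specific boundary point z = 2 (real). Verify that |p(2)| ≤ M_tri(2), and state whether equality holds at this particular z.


Coefficients: c_0 = -4, c_1 = 0, c_2 = 3. Radius r = 2.
Part (a). Triangle bound: M_tri(r) = Σ_k |c_k| r^k
  = |-4|·2^0 + |0|·2^1 + |3|·2^2
  = 4 + 0 + 12 = 16.
This bounds M(r) := max_{|z|=r} |p(z)| from above; equality holds iff all terms c_k z^k can be made to align in phase at a single z on |z|=r.
Part (b). At z = 2 (real, on the circle |z| = r):
  p(2) = (-4)·2^0 + (0)·2^1 + (3)·2^2 = 8.
  |p(2)| = 8.
Check: |p(2)| = 8 ≤ 16 = M_tri(2). ✓ Equality does not hold at z = 2 (the coefficients have mixed signs, so the terms do not all align in phase there).

M_tri(2) = 16; |p(2)| = 8; equality at z=2: no.


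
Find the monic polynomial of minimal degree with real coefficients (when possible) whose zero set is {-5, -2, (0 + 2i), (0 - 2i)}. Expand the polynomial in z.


The polynomial is p(z) = ∏_{α ∈ S} (z − α), where S = {-5, -2, (0 + 2i), (0 - 2i)}.
Expanding the product yields: p(z) = z^4 + 7·z^3 + 14·z^2 + 28·z + 40.
Note conjugate pairs combine to real quadratics: (z − (0+2i))(z − (0−2i)) = z² + 4.
The resulting polynomial has degree 4 and real coefficients as required.

p(z) = z^4 + 7·z^3 + 14·z^2 + 28·z + 40.


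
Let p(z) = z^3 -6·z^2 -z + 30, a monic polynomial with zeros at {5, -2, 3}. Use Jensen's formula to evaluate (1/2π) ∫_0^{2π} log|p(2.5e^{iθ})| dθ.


Zeros: -2, 3, 5; r = 2.5.
Inside |z| < r: -2. Outside (|z| ≥ r): 3, 5.
p(0) = 30, so log|p(0)| = log(30) = 3.4012.
Apply Jensen: I(r) = log|p(0)| + Σ_k log(r/|z_k|), summed over zeros inside |z| < r.
  log(r/|z_k|) for z_k = -2: log(2.5/2) = 0.2231
  Outside zeros (3, 5) contribute nothing to the Jensen sum.
Sum over inside zeros: 0.2231.
I(r) = log|p(0)| + (inside sum) = 3.4012 + 0.2231 = 3.6243.
Note: since some zeros are outside |z| ≤ r, the simplified n·log(r) form does NOT apply — only the inside zeros contribute.

I(r) ≈ 3.6243.
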